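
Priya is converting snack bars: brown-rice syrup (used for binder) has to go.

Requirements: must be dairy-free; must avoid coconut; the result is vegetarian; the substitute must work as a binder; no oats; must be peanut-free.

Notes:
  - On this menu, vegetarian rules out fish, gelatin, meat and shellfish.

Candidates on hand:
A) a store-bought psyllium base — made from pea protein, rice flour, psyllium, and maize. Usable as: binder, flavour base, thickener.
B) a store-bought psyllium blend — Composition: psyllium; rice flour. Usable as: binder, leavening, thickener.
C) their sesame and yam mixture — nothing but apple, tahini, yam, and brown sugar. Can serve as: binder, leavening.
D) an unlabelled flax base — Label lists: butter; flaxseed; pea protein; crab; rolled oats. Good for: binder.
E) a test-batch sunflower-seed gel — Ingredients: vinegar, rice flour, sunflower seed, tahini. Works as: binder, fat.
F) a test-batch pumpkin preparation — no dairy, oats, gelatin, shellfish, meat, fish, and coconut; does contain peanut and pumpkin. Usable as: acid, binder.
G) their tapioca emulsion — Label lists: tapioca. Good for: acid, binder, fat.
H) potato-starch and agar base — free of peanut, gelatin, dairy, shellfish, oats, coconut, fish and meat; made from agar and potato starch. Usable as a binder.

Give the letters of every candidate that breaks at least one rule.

A: all constraints satisfied — OK
B: works as a binder, vegetarian, no coconut — valid
C: tahini and brown sugar etc. — none of it excluded — OK
D: has crab, so not vegetarian; has butter, so not dairy-free (and 1 more) — out
E: nothing on the exclusion list — keep
F: has peanut, so not peanut-free — reject
G: works as a binder, no coconut, no oats — keep
H: all constraints satisfied — valid

D, F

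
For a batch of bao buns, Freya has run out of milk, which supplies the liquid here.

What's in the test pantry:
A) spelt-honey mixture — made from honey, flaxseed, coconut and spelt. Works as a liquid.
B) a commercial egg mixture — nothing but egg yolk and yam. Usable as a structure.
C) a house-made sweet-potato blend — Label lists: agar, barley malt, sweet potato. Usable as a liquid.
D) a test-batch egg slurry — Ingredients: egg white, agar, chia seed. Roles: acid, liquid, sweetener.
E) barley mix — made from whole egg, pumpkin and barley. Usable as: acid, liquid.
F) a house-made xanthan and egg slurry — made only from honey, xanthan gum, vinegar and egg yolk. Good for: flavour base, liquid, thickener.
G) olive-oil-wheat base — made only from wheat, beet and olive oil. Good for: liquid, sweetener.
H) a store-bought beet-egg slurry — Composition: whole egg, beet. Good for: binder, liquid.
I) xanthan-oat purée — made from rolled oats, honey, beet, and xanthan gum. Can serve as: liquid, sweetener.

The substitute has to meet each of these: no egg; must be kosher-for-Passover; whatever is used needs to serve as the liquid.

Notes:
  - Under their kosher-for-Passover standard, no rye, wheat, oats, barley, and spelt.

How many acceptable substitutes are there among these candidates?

A: has spelt, so not kosher-for-Passover — no
B: not usable as a liquid; has egg yolk, so not egg-free — reject
C: has barley malt, so not kosher-for-Passover — reject
D: has egg white, so not egg-free — no
E: has barley, so not kosher-for-Passover; has whole egg, so not egg-free — no
F: has egg yolk, so not egg-free — out
G: has wheat, so not kosher-for-Passover — reject
H: has whole egg, so not egg-free — reject
I: has rolled oats, so not kosher-for-Passover — out

0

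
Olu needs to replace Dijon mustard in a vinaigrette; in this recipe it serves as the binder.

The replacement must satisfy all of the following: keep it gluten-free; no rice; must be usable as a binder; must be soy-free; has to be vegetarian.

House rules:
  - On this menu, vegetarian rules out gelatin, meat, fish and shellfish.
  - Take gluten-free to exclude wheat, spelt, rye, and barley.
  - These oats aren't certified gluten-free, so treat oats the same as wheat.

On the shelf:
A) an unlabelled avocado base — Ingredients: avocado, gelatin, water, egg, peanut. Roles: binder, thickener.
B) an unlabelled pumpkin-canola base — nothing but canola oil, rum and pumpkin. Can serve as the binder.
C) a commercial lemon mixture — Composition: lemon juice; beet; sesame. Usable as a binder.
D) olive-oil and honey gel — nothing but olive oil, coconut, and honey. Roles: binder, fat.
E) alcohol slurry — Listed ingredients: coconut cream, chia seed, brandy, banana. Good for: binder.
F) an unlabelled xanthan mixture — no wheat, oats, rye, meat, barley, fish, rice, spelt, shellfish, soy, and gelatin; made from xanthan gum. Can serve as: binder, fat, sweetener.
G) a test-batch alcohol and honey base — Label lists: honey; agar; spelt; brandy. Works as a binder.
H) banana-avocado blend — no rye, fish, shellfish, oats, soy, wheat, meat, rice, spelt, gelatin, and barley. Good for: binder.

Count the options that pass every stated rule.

A: has gelatin, so not vegetarian — reject
B: only rum, canola oil and pumpkin; none excluded — valid
C: only sesame, beet and lemon juice; none excluded — OK
D: only coconut, honey and olive oil; none excluded — valid
E: no soy, gluten-free — valid
F: works as a binder, vegetarian, gluten-free — OK
G: has spelt, so not gluten-free — out
H: vegetarian, no rice — keep

6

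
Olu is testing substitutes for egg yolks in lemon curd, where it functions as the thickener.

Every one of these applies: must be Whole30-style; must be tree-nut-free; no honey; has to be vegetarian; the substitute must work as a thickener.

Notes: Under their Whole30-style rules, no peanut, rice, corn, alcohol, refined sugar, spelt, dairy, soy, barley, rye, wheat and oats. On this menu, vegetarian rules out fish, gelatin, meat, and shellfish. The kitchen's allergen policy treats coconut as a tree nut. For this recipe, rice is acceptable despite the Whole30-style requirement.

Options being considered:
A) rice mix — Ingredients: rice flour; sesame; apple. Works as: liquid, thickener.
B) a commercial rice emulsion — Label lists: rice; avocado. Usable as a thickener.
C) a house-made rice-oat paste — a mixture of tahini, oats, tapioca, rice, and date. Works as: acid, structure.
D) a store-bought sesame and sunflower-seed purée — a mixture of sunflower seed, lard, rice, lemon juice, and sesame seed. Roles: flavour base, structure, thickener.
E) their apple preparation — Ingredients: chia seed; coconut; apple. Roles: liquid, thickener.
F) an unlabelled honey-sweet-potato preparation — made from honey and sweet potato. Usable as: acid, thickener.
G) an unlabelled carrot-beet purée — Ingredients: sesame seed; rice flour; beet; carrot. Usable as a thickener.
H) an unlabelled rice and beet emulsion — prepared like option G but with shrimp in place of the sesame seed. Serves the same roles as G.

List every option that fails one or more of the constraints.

C, D, E, F, H

A: rice is permitted under the Whole30-style carve-out; nothing else excluded — valid
B: rice is permitted under the Whole30-style carve-out; nothing else excluded — OK
C: not usable as a thickener; has oats, so not Whole30-style — out
D: has lard, so not vegetarian — no
E: has coconut, so not tree-nut-free — out
F: has honey, so not honey-free — no
G: rice is permitted under the Whole30-style carve-out; nothing else excluded — OK
H: has shrimp, so not vegetarian — out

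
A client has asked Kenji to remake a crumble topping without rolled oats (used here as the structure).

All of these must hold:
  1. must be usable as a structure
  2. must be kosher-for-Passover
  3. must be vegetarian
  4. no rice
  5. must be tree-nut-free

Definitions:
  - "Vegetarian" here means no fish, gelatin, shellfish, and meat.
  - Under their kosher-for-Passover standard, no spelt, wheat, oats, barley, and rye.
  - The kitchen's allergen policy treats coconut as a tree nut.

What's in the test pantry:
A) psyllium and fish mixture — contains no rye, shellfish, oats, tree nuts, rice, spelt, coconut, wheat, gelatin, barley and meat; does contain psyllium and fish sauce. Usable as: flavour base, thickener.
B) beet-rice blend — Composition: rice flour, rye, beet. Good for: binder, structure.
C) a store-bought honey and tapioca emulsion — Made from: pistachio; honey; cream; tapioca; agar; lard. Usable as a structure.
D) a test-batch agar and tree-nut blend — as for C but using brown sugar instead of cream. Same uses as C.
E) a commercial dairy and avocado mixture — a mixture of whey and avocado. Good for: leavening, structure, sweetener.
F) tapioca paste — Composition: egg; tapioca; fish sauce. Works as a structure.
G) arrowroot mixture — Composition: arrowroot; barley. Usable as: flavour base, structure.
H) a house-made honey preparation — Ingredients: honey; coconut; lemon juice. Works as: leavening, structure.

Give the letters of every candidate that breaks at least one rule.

A: not usable as a structure; has fish sauce, so not vegetarian — reject
B: has rye, so not kosher-for-Passover; has rice flour, so not rice-free — reject
C: has lard, so not vegetarian; has pistachio, so not tree-nut-free — out
D: has lard, so not vegetarian; has pistachio, so not tree-nut-free — reject
E: all constraints satisfied — OK
F: has fish sauce, so not vegetarian — no
G: has barley, so not kosher-for-Passover — out
H: has coconut, so not tree-nut-free — out

A, B, C, D, F, G, H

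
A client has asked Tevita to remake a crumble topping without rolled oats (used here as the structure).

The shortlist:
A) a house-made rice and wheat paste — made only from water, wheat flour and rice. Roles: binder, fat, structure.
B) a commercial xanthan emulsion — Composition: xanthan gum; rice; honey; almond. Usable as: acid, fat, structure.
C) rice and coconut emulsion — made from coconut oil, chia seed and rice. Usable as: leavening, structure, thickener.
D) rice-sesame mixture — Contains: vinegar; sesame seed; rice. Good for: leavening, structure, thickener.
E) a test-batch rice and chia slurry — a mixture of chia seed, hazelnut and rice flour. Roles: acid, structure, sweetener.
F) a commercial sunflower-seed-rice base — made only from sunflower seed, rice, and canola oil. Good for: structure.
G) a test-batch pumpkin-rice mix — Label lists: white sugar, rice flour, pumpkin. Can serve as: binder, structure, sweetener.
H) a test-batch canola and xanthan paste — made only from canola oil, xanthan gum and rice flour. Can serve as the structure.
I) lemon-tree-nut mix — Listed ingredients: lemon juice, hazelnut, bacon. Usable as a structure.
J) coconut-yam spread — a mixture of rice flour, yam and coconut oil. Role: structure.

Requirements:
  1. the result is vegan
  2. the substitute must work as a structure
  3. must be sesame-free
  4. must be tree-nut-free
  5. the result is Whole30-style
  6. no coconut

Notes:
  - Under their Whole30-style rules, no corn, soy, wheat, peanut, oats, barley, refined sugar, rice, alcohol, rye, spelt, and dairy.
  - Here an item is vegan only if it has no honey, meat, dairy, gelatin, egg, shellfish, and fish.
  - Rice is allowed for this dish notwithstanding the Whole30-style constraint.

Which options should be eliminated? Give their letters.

A, B, C, D, E, G, I, J

A: has wheat flour, so not Whole30-style — reject
B: has honey, so not vegan; has almond, so not tree-nut-free — out
C: has coconut oil, so not coconut-free — out
D: has sesame seed, so not sesame-free — out
E: has hazelnut, so not tree-nut-free — out
F: rice is permitted under the Whole30-style carve-out; nothing else excluded — OK
G: has white sugar, so not Whole30-style — reject
H: rice is permitted under the Whole30-style carve-out; nothing else excluded — valid
I: has bacon, so not vegan; has hazelnut, so not tree-nut-free — out
J: has coconut oil, so not coconut-free — reject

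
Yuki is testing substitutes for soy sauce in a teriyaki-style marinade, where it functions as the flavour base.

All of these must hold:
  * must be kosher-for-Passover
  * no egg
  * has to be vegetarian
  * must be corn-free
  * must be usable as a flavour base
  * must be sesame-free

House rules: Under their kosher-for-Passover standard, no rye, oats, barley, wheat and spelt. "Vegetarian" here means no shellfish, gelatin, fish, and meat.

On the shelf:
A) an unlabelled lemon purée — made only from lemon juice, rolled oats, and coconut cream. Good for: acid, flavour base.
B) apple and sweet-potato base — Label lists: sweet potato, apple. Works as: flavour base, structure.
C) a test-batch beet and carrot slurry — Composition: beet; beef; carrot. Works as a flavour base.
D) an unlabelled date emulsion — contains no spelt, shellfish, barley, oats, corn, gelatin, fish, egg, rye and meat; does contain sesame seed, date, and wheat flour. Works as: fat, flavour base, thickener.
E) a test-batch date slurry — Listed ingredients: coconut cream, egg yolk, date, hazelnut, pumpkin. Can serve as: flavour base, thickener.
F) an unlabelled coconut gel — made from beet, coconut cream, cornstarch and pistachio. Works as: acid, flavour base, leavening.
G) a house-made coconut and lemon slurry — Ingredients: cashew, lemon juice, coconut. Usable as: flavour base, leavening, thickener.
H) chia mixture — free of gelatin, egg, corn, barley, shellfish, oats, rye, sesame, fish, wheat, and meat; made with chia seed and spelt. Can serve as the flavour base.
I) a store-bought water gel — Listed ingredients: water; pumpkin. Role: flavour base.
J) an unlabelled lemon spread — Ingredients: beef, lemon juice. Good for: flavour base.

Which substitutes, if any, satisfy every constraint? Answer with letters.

A: has rolled oats, so not kosher-for-Passover — reject
B: only sweet potato and apple; none excluded — valid
C: has beef, so not vegetarian — no
D: has wheat flour, so not kosher-for-Passover; has sesame seed, so not sesame-free — no
E: has egg yolk, so not egg-free — reject
F: has cornstarch, so not corn-free — out
G: only coconut, cashew and lemon juice; none excluded — OK
H: has spelt, so not kosher-for-Passover — out
I: all constraints satisfied — valid
J: has beef, so not vegetarian — out

B, G, I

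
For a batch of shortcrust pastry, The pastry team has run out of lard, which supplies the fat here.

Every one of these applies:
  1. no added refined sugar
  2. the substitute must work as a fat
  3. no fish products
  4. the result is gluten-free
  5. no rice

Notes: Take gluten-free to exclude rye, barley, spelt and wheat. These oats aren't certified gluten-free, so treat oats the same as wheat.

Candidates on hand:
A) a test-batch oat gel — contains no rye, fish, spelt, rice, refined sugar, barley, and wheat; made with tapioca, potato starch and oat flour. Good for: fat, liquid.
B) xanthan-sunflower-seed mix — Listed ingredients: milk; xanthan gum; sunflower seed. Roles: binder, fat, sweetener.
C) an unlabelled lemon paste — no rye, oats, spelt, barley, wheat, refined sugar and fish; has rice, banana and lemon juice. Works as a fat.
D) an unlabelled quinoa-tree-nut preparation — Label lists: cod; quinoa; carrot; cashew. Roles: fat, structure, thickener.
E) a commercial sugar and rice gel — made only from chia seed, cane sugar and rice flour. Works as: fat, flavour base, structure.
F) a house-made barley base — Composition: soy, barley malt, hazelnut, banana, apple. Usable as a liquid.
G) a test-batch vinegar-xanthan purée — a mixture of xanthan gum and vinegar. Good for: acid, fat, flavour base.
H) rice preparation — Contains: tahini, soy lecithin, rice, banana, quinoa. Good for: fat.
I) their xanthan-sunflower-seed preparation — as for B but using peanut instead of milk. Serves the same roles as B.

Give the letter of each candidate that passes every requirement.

A: has oat flour, so not gluten-free — out
B: nothing on the exclusion list — keep
C: has rice, so not rice-free — no
D: has cod, so not fish-free — no
E: has rice flour, so not rice-free; has cane sugar, so not no-added-sugar — out
F: not usable as a fat; has barley malt, so not gluten-free — no
G: works as a fat, no rice, no refined sugar — keep
H: has rice, so not rice-free — out
I: only peanut, xanthan gum and sunflower seed; none excluded — keep

B, G, I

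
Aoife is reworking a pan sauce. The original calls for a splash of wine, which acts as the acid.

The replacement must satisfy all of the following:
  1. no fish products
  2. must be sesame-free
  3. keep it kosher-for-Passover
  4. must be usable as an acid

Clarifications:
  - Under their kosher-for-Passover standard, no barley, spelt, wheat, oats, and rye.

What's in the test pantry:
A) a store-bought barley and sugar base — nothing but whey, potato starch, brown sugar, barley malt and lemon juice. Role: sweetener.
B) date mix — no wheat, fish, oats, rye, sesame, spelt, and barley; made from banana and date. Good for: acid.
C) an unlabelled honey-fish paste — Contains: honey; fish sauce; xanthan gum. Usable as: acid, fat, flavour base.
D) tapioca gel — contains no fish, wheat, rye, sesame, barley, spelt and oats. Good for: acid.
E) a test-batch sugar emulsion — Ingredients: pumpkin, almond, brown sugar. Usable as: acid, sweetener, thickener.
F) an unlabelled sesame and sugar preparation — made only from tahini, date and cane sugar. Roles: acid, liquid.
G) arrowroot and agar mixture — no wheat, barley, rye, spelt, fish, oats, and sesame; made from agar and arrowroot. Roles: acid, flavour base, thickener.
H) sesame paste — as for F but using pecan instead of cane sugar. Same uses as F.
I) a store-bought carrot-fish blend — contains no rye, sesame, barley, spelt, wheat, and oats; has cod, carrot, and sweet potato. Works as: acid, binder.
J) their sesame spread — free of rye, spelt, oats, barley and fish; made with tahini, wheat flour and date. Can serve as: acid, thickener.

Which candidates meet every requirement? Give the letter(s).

B, D, E, G

A: not usable as an acid; has barley malt, so not kosher-for-Passover — no
B: works as an acid, kosher-for-Passover, no sesame — valid
C: has fish sauce, so not fish-free — no
D: no sesame, kosher-for-Passover — valid
E: works as an acid, no sesame, no fish — OK
F: has tahini, so not sesame-free — reject
G: every rule checks out — valid
H: has tahini, so not sesame-free — reject
I: has cod, so not fish-free — reject
J: has wheat flour, so not kosher-for-Passover; has tahini, so not sesame-free — out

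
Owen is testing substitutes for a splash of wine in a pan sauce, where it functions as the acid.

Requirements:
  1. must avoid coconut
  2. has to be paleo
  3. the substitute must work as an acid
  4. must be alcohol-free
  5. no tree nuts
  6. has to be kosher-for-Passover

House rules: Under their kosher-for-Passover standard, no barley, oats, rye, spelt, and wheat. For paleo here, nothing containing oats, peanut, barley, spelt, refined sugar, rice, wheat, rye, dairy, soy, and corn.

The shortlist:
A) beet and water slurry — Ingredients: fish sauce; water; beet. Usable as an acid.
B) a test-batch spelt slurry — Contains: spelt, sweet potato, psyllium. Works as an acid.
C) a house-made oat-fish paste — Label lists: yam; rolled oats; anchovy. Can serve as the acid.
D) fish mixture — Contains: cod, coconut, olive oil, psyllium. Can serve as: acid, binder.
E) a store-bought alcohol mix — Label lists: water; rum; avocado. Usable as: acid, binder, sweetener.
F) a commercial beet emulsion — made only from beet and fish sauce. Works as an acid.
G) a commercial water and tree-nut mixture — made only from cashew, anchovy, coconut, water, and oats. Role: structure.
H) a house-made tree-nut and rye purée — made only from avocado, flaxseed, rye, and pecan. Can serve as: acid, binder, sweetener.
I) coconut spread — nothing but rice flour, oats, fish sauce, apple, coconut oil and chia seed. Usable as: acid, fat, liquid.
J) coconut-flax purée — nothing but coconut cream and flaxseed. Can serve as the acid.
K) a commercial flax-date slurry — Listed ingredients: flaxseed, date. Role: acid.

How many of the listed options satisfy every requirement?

3

A: works as an acid, no alcohol, kosher-for-Passover — keep
B: has spelt, so not kosher-for-Passover; has spelt, so not paleo — out
C: has rolled oats, so not kosher-for-Passover; has rolled oats, so not paleo — no
D: has coconut, so not coconut-free — out
E: has rum, so not alcohol-free — reject
F: every rule checks out — keep
G: not usable as an acid; has oats, so not kosher-for-Passover (and 3 more) — out
H: has rye, so not kosher-for-Passover; has rye, so not paleo (and 1 more) — no
I: has oats, so not kosher-for-Passover; has oats, so not paleo (and 1 more) — out
J: has coconut cream, so not coconut-free — out
K: no alcohol, kosher-for-Passover — keep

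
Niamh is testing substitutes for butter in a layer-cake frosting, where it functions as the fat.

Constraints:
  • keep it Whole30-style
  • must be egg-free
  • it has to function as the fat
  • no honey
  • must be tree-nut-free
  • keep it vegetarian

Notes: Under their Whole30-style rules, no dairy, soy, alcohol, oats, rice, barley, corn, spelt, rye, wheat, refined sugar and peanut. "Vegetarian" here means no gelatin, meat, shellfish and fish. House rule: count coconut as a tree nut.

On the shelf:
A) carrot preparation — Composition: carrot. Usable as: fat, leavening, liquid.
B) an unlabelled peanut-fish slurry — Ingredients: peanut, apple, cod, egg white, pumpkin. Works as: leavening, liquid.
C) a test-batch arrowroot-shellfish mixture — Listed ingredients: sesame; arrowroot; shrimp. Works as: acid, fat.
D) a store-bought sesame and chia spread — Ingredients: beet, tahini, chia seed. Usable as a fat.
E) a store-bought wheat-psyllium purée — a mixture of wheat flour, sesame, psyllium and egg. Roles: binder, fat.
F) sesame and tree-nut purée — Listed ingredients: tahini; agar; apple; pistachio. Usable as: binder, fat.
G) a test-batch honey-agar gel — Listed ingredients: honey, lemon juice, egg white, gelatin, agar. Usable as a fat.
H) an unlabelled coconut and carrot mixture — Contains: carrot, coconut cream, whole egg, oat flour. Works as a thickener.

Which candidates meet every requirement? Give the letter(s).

A: no honey, no egg — valid
B: not usable as a fat; has peanut, so not Whole30-style (and 2 more) — reject
C: has shrimp, so not vegetarian — no
D: only tahini, beet, and chia seed; none excluded — valid
E: has wheat flour, so not Whole30-style; has egg, so not egg-free — no
F: has pistachio, so not tree-nut-free — out
G: has gelatin, so not vegetarian; has egg white, so not egg-free (and 1 more) — reject
H: not usable as a fat; has oat flour, so not Whole30-style (and 2 more) — reject

A, D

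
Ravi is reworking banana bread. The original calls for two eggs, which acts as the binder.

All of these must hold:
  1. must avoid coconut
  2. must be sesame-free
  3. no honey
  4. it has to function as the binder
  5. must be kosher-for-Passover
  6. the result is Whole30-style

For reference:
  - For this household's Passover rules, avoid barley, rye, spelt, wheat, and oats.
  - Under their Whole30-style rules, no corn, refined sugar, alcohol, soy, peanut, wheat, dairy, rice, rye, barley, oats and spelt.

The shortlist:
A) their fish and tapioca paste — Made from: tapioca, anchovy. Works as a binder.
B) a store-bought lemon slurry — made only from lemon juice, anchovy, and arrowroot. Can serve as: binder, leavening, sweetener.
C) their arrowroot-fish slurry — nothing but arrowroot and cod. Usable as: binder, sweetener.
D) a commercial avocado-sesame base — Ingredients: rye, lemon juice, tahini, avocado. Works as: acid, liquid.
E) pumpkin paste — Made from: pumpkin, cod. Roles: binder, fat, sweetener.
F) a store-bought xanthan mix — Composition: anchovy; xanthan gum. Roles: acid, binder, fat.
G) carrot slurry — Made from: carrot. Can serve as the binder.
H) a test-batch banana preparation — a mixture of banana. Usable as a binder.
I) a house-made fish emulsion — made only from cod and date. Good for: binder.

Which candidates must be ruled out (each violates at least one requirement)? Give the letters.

D

A: only anchovy and tapioca; none excluded — keep
B: works as a binder, kosher-for-Passover, no honey — valid
C: works as a binder, kosher-for-Passover, no sesame — valid
D: not usable as a binder; has rye, so not kosher-for-Passover (and 2 more) — no
E: only cod and pumpkin; none excluded — valid
F: only anchovy and xanthan gum; none excluded — OK
G: nothing on the exclusion list — keep
H: only banana; none excluded — keep
I: only cod and date; none excluded — OK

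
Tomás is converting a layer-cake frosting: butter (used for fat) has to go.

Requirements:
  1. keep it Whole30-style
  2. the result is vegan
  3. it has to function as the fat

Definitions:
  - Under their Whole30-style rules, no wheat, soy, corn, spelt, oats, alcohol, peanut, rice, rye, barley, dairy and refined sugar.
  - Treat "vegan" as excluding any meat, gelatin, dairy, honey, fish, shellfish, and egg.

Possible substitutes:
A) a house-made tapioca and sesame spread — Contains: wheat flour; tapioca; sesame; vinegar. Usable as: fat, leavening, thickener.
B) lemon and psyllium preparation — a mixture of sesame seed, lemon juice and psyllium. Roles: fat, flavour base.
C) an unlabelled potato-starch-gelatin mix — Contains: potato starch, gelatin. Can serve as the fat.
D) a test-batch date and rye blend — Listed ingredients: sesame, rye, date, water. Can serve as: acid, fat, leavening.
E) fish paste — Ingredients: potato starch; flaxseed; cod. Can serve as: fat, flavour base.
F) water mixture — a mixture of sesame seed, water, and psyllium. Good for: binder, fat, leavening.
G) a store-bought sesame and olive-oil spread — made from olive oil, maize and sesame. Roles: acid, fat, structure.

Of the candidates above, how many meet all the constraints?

A: has wheat flour, so not Whole30-style — out
B: every rule checks out — keep
C: has gelatin, so not vegan — reject
D: has rye, so not Whole30-style — reject
E: has cod, so not vegan — reject
F: vegan, Whole30-style — OK
G: has maize, so not Whole30-style — out

2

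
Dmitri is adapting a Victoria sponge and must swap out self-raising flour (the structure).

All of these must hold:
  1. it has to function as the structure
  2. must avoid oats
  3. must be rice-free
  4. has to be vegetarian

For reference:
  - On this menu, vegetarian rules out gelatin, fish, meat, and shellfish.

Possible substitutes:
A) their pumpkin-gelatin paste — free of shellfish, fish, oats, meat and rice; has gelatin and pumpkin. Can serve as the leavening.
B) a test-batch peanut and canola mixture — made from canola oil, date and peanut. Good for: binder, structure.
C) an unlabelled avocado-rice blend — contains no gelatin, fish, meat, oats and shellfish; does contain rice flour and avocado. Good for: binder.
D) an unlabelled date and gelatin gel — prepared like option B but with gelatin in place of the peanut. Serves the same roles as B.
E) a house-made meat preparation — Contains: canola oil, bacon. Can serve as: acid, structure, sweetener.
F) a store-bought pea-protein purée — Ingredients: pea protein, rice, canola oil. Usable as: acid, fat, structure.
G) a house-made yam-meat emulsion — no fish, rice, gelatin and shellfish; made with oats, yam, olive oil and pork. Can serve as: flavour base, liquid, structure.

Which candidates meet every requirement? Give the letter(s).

B

A: not usable as a structure; has gelatin, so not vegetarian — reject
B: only peanut, canola oil and date; none excluded — keep
C: not usable as a structure; has rice flour, so not rice-free — no
D: has gelatin, so not vegetarian — reject
E: has bacon, so not vegetarian — out
F: has rice, so not rice-free — out
G: has pork, so not vegetarian; has oats, so not oat-free — reject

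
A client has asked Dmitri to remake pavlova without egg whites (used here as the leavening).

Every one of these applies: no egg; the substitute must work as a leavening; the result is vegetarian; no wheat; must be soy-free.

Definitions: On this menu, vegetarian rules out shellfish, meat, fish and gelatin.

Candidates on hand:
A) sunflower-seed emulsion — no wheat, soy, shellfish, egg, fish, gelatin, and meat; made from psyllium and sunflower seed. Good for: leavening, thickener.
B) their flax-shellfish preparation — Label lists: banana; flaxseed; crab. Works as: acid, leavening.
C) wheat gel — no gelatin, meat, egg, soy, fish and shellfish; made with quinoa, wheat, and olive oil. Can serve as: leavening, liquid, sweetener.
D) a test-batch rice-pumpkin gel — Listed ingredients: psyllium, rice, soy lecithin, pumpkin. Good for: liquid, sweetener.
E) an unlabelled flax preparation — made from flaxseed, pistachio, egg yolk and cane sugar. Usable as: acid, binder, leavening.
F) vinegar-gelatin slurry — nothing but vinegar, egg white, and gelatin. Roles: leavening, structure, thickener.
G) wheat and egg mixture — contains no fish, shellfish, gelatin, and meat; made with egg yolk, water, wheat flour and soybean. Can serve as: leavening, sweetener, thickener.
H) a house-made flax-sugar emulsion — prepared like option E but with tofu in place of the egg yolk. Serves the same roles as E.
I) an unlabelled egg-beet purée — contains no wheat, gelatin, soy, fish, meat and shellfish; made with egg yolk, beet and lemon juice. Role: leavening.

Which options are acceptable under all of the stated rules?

A

A: works as a leavening, no soy, vegetarian — OK
B: has crab, so not vegetarian — no
C: has wheat, so not wheat-free — out
D: not usable as a leavening; has soy lecithin, so not soy-free — out
E: has egg yolk, so not egg-free — no
F: has gelatin, so not vegetarian; has egg white, so not egg-free — no
G: has wheat flour, so not wheat-free; has soybean, so not soy-free (and 1 more) — reject
H: has tofu, so not soy-free — no
I: has egg yolk, so not egg-free — out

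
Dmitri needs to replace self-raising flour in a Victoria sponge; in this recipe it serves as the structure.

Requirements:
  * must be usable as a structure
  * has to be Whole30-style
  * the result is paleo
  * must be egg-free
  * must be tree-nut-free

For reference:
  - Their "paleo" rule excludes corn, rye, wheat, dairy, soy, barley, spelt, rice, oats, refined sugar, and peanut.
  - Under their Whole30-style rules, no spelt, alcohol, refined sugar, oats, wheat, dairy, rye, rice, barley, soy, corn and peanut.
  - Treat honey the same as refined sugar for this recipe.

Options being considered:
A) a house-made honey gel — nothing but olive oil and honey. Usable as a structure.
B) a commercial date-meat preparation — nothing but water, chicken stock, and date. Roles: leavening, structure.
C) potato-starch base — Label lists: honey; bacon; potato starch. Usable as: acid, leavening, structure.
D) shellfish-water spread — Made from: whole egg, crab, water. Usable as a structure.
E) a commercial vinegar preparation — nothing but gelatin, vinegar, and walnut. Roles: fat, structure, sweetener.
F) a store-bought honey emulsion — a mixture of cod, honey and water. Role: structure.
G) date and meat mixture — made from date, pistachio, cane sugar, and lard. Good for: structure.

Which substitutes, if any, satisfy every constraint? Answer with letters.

B

A: has honey, so not paleo; has honey, so not Whole30-style — out
B: nothing on the exclusion list — OK
C: has honey, so not paleo; has honey, so not Whole30-style — no
D: has whole egg, so not egg-free — out
E: has walnut, so not tree-nut-free — no
F: has honey, so not paleo; has honey, so not Whole30-style — out
G: has cane sugar, so not paleo; has cane sugar, so not Whole30-style (and 1 more) — reject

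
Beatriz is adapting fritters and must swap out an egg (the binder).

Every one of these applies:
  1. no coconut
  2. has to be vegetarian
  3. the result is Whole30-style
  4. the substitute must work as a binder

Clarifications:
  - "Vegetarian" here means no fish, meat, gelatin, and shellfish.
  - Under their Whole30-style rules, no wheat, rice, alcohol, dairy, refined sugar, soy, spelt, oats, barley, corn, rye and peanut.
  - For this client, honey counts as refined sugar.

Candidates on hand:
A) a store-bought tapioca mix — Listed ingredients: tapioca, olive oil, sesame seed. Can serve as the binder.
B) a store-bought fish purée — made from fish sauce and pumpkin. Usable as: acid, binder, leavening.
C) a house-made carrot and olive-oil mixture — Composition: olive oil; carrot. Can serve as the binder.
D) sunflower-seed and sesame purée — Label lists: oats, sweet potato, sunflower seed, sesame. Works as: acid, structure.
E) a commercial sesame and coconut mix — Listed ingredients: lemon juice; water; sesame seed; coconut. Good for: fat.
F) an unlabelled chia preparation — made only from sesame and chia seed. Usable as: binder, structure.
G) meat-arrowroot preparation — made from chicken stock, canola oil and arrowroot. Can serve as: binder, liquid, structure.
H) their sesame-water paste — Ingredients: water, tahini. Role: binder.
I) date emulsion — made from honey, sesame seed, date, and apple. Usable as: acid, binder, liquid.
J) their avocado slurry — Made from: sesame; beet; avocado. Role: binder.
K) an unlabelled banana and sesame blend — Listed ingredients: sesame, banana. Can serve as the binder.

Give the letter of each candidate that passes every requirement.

A, C, F, H, J, K

A: only sesame seed, tapioca, and olive oil; none excluded — valid
B: has fish sauce, so not vegetarian — out
C: every rule checks out — keep
D: not usable as a binder; has oats, so not Whole30-style — no
E: not usable as a binder; has coconut, so not coconut-free — no
F: only sesame and chia seed; none excluded — OK
G: has chicken stock, so not vegetarian — no
H: all constraints satisfied — valid
I: has honey, so not Whole30-style — reject
J: works as a binder, Whole30-style, no coconut — valid
K: all constraints satisfied — keep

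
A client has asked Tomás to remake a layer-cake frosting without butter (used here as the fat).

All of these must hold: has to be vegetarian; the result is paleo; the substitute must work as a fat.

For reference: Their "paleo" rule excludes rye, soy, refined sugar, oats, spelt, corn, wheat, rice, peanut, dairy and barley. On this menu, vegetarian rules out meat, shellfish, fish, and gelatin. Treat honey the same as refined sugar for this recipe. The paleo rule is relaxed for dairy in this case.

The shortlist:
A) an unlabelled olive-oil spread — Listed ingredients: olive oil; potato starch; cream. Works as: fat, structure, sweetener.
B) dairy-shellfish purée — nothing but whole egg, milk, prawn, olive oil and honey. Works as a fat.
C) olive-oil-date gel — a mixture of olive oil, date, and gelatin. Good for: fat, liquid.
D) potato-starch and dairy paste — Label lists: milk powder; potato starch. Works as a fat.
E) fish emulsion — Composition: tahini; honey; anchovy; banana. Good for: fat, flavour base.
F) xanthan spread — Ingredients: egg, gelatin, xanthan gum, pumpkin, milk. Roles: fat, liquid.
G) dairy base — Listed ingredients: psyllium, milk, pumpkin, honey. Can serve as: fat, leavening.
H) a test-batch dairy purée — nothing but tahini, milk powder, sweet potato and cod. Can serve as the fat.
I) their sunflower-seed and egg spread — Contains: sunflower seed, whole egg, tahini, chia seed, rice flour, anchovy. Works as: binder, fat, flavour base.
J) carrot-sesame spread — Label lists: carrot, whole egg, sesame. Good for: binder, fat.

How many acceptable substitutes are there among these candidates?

3

A: dairy is permitted under the paleo carve-out; nothing else excluded — OK
B: has honey, so not paleo; has prawn, so not vegetarian — out
C: has gelatin, so not vegetarian — reject
D: dairy is permitted under the paleo carve-out; nothing else excluded — keep
E: has honey, so not paleo; has anchovy, so not vegetarian — no
F: has gelatin, so not vegetarian — no
G: has honey, so not paleo — out
H: has cod, so not vegetarian — no
I: has rice flour, so not paleo; has anchovy, so not vegetarian — no
J: works as a fat, paleo, vegetarian — keep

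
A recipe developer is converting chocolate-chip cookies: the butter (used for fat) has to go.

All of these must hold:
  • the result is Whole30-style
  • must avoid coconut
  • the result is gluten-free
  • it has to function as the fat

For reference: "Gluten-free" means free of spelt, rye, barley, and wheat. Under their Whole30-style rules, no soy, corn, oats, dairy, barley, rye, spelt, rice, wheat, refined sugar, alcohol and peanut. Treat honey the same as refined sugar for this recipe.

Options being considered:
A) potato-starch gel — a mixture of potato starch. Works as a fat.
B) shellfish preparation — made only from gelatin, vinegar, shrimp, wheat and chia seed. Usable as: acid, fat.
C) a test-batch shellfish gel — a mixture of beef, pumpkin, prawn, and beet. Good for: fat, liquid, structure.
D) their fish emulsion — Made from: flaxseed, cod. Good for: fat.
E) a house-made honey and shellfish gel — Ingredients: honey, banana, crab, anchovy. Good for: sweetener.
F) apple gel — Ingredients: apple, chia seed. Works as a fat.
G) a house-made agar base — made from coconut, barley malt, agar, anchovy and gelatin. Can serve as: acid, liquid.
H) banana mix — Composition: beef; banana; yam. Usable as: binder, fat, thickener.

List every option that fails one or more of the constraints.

A: only potato starch; none excluded — keep
B: has wheat, so not gluten-free; has wheat, so not Whole30-style — reject
C: beef and prawn etc. — none of it excluded — OK
D: works as a fat, Whole30-style, no coconut — valid
E: not usable as a fat; has honey, so not Whole30-style — out
F: only apple and chia seed; none excluded — valid
G: not usable as a fat; has barley malt, so not gluten-free (and 2 more) — out
H: only beef, banana, and yam; none excluded — OK

B, E, G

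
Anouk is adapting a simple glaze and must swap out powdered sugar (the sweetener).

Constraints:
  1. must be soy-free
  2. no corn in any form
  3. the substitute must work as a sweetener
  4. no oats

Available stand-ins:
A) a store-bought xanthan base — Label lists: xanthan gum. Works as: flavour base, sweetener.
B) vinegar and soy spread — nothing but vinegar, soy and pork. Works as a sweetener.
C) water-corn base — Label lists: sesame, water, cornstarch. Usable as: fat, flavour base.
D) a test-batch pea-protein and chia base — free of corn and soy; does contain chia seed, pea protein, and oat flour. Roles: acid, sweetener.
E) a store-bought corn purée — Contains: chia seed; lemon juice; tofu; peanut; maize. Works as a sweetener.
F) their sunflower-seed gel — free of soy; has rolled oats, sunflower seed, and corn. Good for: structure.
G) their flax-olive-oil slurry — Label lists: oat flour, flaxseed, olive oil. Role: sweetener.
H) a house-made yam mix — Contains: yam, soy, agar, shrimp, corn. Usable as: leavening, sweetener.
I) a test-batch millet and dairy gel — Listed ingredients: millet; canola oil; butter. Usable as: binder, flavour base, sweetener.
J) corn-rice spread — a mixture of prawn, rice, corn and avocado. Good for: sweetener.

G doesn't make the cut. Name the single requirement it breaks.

oat-free

usable as a sweetener: satisfied
soy-free: satisfied
corn-free: satisfied
oat-free: has oat flour — fails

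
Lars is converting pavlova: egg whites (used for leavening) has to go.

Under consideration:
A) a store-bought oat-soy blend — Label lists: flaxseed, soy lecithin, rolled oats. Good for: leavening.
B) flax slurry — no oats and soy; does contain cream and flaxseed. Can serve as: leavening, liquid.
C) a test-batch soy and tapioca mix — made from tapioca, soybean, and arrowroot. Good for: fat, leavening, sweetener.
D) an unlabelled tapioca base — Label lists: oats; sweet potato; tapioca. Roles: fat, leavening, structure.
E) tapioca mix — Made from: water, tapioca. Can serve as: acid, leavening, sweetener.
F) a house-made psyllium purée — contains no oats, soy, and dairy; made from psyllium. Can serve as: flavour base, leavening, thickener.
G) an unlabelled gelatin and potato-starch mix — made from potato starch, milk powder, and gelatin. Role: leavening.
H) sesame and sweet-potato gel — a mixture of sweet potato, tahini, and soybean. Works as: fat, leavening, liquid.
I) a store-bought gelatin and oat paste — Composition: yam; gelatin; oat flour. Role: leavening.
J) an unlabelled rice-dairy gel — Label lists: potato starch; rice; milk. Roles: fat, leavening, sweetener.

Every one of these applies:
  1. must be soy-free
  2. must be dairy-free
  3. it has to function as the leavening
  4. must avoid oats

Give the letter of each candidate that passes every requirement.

E, F

A: has rolled oats, so not oat-free; has soy lecithin, so not soy-free — out
B: has cream, so not dairy-free — reject
C: has soybean, so not soy-free — out
D: has oats, so not oat-free — reject
E: works as a leavening, no soy, no dairy — OK
F: all constraints satisfied — keep
G: has milk powder, so not dairy-free — no
H: has soybean, so not soy-free — no
I: has oat flour, so not oat-free — out
J: has milk, so not dairy-free — out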